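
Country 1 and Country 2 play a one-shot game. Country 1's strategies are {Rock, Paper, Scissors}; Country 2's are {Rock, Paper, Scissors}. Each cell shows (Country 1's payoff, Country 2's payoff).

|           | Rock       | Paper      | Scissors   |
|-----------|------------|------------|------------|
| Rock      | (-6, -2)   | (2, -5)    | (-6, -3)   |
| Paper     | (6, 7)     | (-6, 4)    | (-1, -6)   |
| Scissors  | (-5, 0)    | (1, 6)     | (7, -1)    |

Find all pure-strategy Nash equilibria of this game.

(Paper, Rock)

Check mutual best responses: a cell is a NE iff neither player can gain by unilaterally deviating.
Country 1's best responses — vs Rock: Paper (payoff 6); vs Paper: Rock (payoff 2); vs Scissors: Scissors (payoff 7).
Country 2's best responses — vs Rock: Rock (payoff -2); vs Paper: Rock (payoff 7); vs Scissors: Paper (payoff 6).
The only mutual best response is (Paper, Rock); neither player gains by switching there.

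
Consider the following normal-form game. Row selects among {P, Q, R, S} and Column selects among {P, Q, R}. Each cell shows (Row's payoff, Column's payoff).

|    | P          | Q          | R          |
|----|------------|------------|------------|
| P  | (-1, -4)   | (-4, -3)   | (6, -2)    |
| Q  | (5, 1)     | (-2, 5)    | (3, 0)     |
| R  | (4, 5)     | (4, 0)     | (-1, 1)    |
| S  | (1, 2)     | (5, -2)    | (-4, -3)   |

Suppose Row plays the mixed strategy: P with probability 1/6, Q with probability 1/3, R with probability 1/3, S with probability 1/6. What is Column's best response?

P

Compute Column's expected payoff from each pure strategy against the given mix.
P: (1/6)·(-4) + (1/3)·1 + (1/3)·5 + (1/6)·2 = 5/3
Q: (1/6)·(-3) + (1/3)·5 + (1/3)·0 + (1/6)·(-2) = 5/6
R: (1/6)·(-2) + (1/3)·0 + (1/3)·1 + (1/6)·(-3) = -1/2
Highest expected payoff is 5/3, from P.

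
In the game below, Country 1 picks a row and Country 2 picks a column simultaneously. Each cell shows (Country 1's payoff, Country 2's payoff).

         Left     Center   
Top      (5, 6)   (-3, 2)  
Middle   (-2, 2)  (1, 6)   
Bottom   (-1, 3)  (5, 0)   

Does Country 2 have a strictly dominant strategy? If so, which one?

None

A strategy is strictly dominant if it gives Country 2 a strictly higher payoff than every other strategy, against every choice by the opponent.
Left is not dominant: against Middle, Center gives 6 > 2.
Center is not dominant: against Top, Left gives 6 > 2.
No single strategy is best against every opponent action.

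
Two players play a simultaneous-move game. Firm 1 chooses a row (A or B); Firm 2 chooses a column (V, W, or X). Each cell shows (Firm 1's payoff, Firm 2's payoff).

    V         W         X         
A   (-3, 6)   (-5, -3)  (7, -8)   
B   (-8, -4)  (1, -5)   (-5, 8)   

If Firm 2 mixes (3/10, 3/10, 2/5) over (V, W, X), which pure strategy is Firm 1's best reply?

Firm 1's best reply maximizes expected payoff against the mix.
A: (3/10)·(-3) + (3/10)·(-5) + (2/5)·7 = 2/5
B: (3/10)·(-8) + (3/10)·1 + (2/5)·(-5) = -41/10
Highest expected payoff is 2/5, from A.

A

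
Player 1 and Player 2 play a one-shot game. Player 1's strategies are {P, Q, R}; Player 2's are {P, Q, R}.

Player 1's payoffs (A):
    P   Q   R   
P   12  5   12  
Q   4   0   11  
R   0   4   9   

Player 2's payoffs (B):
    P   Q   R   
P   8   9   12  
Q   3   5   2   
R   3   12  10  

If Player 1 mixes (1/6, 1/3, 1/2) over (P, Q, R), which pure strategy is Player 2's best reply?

Player 2's best reply maximizes expected payoff against the mix.
P: (1/6)·8 + (1/3)·3 + (1/2)·3 = 23/6
Q: (1/6)·9 + (1/3)·5 + (1/2)·12 = 55/6
R: (1/6)·12 + (1/3)·2 + (1/2)·10 = 23/3
Highest expected payoff is 55/6, from Q.

Q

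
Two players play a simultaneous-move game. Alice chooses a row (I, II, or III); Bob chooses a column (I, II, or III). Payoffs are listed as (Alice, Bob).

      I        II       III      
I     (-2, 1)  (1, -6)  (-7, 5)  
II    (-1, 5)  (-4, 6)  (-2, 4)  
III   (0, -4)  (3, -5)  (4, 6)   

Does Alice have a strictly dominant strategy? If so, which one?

III

A strategy is strictly dominant if it gives Alice a strictly higher payoff than every other strategy, against every choice by the opponent.
III strictly dominates: vs I: 0 > each of {-2, -1}; vs II: 3 > each of {1, -4}; vs III: 4 > each of {-7, -2}.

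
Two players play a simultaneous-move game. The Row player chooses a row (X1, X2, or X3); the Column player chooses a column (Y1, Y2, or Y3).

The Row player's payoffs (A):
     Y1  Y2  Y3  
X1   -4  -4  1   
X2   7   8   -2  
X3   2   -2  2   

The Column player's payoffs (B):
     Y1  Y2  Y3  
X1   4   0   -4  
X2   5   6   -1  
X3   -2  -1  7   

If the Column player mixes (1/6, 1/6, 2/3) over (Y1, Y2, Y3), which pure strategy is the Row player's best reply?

X3

Compute the Row player's expected payoff from each pure strategy against the given mix.
X1: (1/6)·(-4) + (1/6)·(-4) + (2/3)·1 = -2/3
X2: (1/6)·7 + (1/6)·8 + (2/3)·(-2) = 7/6
X3: (1/6)·2 + (1/6)·(-2) + (2/3)·2 = 4/3
Highest expected payoff is 4/3, from X3.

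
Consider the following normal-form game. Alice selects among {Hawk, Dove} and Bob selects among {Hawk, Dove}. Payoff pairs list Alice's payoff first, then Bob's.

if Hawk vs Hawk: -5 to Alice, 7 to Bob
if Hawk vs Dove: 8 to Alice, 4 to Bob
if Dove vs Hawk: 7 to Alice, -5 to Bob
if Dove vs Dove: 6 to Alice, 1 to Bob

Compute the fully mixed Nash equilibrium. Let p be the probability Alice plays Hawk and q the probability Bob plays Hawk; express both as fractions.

p = 2/3, q = 1/7

In a mixed NE each player is indifferent between their pure strategies, so the opponent's mix sets the indifference.
Bob indifferent between Hawk and Dove: p·7 + (1−p)·(-5) = p·4 + (1−p)·1 ⟹ (-5) + 12p = 1 + 3p ⟹ p = 2/3.
Alice indifferent between Hawk and Dove: q·(-5) + (1−q)·8 = q·7 + (1−q)·6 ⟹ 8 + (-13)q = 6 + 1q ⟹ q = 1/7.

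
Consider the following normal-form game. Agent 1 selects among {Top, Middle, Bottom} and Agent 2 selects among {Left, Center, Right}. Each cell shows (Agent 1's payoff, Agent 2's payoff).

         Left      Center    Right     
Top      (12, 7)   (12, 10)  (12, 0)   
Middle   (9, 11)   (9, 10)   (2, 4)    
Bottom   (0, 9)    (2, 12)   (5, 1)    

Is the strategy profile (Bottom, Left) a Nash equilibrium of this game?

No

Holding Agent 2 at Left: Agent 1 gets 0 from Bottom but could get 12 by switching to Top. Agent 1 has a profitable deviation.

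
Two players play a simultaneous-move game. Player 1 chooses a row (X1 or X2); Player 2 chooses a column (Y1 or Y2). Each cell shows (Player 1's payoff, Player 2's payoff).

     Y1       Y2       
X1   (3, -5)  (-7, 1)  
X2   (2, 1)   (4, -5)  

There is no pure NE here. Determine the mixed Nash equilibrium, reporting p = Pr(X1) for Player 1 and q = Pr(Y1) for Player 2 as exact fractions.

Each player's mixing probability is pinned down by making the *other* player indifferent.
Player 2 indifferent between Y1 and Y2: p·(-5) + (1−p)·1 = p·1 + (1−p)·(-5) ⟹ 1 + (-6)p = (-5) + 6p ⟹ p = 1/2.
Player 1 indifferent between X1 and X2: q·3 + (1−q)·(-7) = q·2 + (1−q)·4 ⟹ (-7) + 10q = 4 + (-2)q ⟹ q = 11/12.

p = 1/2, q = 11/12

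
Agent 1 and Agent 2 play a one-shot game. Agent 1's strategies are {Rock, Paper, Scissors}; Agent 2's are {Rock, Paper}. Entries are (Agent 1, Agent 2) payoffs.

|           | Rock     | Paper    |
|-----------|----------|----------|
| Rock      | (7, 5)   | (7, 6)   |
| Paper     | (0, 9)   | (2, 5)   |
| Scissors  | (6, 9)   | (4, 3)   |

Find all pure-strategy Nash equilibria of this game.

(Rock, Paper)

Check mutual best responses: a cell is a NE iff neither player can gain by unilaterally deviating.
Agent 1's best responses — vs Rock: Rock (payoff 7); vs Paper: Rock (payoff 7).
Agent 2's best responses — vs Rock: Paper (payoff 6); vs Paper: Rock (payoff 9); vs Scissors: Rock (payoff 9).
The only mutual best response is (Rock, Paper); neither player gains by switching there.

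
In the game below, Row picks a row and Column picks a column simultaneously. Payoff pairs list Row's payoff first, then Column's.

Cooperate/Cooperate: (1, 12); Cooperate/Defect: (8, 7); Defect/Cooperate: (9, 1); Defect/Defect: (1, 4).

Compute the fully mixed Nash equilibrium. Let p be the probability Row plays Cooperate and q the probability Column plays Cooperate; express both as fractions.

Each player's mixing probability is pinned down by making the *other* player indifferent.
Column indifferent between Cooperate and Defect: p·12 + (1−p)·1 = p·7 + (1−p)·4 ⟹ 1 + 11p = 4 + 3p ⟹ p = 3/8.
Row indifferent between Cooperate and Defect: q·1 + (1−q)·8 = q·9 + (1−q)·1 ⟹ 8 + (-7)q = 1 + 8q ⟹ q = 7/15.

p = 3/8, q = 7/15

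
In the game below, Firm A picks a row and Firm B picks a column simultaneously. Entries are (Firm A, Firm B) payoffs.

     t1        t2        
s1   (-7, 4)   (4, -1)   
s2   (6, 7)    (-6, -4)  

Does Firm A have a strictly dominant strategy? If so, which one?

Check whether one of Firm A's strategies beats all alternatives regardless of what the opponent does.
s1 is not dominant: against t1, s2 gives 6 > -7.
s2 is not dominant: against t2, s1 gives 4 > -6.
No single strategy is best against every opponent action.

No strictly dominant strategy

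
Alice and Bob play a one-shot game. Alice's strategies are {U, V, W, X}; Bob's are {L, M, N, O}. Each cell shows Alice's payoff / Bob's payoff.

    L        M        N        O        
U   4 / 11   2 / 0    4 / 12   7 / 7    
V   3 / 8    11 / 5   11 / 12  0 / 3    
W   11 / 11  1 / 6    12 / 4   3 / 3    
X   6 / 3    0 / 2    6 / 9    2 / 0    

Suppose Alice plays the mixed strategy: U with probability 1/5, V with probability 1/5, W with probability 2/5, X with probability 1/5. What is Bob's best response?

L

Compute Bob's expected payoff from each pure strategy against the given mix.
L: (1/5)·11 + (1/5)·8 + (2/5)·11 + (1/5)·3 = 44/5
M: (1/5)·0 + (1/5)·5 + (2/5)·6 + (1/5)·2 = 19/5
N: (1/5)·12 + (1/5)·12 + (2/5)·4 + (1/5)·9 = 41/5
O: (1/5)·7 + (1/5)·3 + (2/5)·3 + (1/5)·0 = 16/5
Highest expected payoff is 44/5, from L.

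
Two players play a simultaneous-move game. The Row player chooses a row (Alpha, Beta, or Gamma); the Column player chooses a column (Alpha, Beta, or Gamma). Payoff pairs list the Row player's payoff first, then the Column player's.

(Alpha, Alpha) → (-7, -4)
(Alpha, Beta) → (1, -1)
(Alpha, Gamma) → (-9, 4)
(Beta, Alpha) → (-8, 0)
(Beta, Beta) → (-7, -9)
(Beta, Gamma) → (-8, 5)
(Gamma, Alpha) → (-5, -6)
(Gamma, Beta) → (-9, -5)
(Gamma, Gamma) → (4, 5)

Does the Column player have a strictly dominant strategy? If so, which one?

Gamma

A strategy is strictly dominant if it gives the Column player a strictly higher payoff than every other strategy, against every choice by the opponent.
Gamma strictly dominates: vs Alpha: 4 > each of {-4, -1}; vs Beta: 5 > each of {0, -9}; vs Gamma: 5 > each of {-6, -5}.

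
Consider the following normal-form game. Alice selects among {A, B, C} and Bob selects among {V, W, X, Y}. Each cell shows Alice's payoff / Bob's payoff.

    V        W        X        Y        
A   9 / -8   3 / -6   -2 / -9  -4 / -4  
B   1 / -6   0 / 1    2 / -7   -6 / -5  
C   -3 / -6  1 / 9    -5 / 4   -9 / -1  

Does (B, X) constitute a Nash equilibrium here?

Holding Bob at X: Alice gets 2 from B, versus -2 from A, -5 from C. No profitable deviation for Alice.
Holding Alice at B: Bob gets -7 from X but could get 1 by switching to W. Bob has a profitable deviation.

No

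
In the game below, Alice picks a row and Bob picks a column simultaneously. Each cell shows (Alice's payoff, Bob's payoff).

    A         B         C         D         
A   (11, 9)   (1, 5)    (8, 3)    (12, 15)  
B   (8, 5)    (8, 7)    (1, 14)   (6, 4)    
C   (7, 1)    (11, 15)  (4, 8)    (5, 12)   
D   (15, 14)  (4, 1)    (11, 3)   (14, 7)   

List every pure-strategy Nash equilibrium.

(C, B) and (D, A)

Check mutual best responses: a cell is a NE iff neither player can gain by unilaterally deviating.
Alice's best responses — vs A: D (payoff 15); vs B: C (payoff 11); vs C: D (payoff 11); vs D: D (payoff 14).
Bob's best responses — vs A: D (payoff 15); vs B: C (payoff 14); vs C: B (payoff 15); vs D: A (payoff 14).
Mutual best responses occur at (C, B) and (D, A); at each, neither player gains by switching.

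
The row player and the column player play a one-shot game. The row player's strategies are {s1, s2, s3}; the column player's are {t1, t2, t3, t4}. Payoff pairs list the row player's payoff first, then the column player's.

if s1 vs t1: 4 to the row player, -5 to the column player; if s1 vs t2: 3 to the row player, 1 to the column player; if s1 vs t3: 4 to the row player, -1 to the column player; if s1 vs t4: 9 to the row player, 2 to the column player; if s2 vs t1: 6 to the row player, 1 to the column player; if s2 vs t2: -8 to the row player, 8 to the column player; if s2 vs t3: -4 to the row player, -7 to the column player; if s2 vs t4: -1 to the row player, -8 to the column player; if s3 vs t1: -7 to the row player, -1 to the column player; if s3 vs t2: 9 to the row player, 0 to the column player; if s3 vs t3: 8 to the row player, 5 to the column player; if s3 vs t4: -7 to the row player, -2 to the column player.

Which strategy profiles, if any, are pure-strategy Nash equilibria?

(s1, t4) and (s3, t3)

Check mutual best responses: a cell is a NE iff neither player can gain by unilaterally deviating.
The row player's best responses — vs t1: s2 (payoff 6); vs t2: s3 (payoff 9); vs t3: s3 (payoff 8); vs t4: s1 (payoff 9).
The column player's best responses — vs s1: t4 (payoff 2); vs s2: t2 (payoff 8); vs s3: t3 (payoff 5).
Mutual best responses occur at (s1, t4) and (s3, t3); at each, neither player gains by switching.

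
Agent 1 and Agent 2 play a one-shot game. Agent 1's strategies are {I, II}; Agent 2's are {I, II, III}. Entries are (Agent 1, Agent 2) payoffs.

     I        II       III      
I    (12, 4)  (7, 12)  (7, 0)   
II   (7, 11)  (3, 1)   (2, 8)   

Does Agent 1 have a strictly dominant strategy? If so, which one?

Check whether one of Agent 1's strategies beats all alternatives regardless of what the opponent does.
I strictly dominates: vs I: 12 > 7; vs II: 7 > 3; vs III: 7 > 2.

I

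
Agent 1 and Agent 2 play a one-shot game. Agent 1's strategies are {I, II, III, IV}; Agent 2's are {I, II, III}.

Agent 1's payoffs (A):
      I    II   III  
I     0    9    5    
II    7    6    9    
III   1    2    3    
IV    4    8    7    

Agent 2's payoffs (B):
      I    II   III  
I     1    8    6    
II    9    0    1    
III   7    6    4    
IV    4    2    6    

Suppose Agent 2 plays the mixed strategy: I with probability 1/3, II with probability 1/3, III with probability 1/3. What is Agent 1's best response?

II

Agent 1's best reply maximizes expected payoff against the mix.
I: (1/3)·0 + (1/3)·9 + (1/3)·5 = 14/3
II: (1/3)·7 + (1/3)·6 + (1/3)·9 = 22/3
III: (1/3)·1 + (1/3)·2 + (1/3)·3 = 2
IV: (1/3)·4 + (1/3)·8 + (1/3)·7 = 19/3
Highest expected payoff is 22/3, from II.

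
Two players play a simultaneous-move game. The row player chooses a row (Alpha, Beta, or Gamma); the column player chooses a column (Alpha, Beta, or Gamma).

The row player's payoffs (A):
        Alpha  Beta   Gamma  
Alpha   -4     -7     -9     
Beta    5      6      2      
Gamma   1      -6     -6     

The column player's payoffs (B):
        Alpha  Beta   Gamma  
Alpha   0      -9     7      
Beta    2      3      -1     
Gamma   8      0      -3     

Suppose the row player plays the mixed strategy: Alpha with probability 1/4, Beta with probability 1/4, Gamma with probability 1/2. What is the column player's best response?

Compute the column player's expected payoff from each pure strategy against the given mix.
Alpha: (1/4)·0 + (1/4)·2 + (1/2)·8 = 9/2
Beta: (1/4)·(-9) + (1/4)·3 + (1/2)·0 = -3/2
Gamma: (1/4)·7 + (1/4)·(-1) + (1/2)·(-3) = 0
Highest expected payoff is 9/2, from Alpha.

Alpha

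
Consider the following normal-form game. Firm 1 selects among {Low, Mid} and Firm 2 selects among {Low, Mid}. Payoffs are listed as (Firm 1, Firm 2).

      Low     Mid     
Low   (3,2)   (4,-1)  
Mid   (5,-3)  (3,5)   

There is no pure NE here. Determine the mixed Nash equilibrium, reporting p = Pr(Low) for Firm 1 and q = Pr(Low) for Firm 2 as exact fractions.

p = 8/11, q = 1/3

Each player's mixing probability is pinned down by making the *other* player indifferent.
Firm 2 indifferent between Low and Mid: p·2 + (1−p)·(-3) = p·(-1) + (1−p)·5 ⟹ (-3) + 5p = 5 + (-6)p ⟹ p = 8/11.
Firm 1 indifferent between Low and Mid: q·3 + (1−q)·4 = q·5 + (1−q)·3 ⟹ 4 + (-1)q = 3 + 2q ⟹ q = 1/3.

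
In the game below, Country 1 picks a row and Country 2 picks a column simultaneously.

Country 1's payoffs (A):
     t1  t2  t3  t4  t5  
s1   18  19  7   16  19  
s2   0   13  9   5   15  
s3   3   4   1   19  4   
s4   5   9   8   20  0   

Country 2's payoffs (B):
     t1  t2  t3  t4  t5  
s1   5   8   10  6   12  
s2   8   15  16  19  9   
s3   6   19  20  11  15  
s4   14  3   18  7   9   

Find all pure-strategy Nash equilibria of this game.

(s1, t5)

Find each player's best response to every opponent strategy; NE are the intersections.
Country 1's best responses — vs t1: s1 (payoff 18); vs t2: s1 (payoff 19); vs t3: s2 (payoff 9); vs t4: s4 (payoff 20); vs t5: s1 (payoff 19).
Country 2's best responses — vs s1: t5 (payoff 12); vs s2: t4 (payoff 19); vs s3: t3 (payoff 20); vs s4: t3 (payoff 18).
The only mutual best response is (s1, t5); neither player gains by switching there.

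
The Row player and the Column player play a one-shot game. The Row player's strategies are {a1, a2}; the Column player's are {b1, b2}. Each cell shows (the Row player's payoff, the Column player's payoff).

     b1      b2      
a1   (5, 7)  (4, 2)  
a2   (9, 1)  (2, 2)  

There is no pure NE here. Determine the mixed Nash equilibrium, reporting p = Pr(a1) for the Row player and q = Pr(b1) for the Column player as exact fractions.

In a mixed NE each player is indifferent between their pure strategies, so the opponent's mix sets the indifference.
The Column player indifferent between b1 and b2: p·7 + (1−p)·1 = p·2 + (1−p)·2 ⟹ 1 + 6p = 2 + 0p ⟹ p = 1/6.
The Row player indifferent between a1 and a2: q·5 + (1−q)·4 = q·9 + (1−q)·2 ⟹ 4 + 1q = 2 + 7q ⟹ q = 1/3.

p = 1/6, q = 1/3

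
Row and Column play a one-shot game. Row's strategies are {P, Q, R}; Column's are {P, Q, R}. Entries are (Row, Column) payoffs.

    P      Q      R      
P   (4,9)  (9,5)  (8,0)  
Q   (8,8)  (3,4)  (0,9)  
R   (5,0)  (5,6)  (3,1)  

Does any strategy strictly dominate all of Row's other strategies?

A strategy is strictly dominant if it gives Row a strictly higher payoff than every other strategy, against every choice by the opponent.
P is not dominant: against P, Q gives 8 > 4.
Q is not dominant: against Q, P gives 9 > 3.
R is not dominant: against P, Q gives 8 > 5.
No single strategy is best against every opponent action.

None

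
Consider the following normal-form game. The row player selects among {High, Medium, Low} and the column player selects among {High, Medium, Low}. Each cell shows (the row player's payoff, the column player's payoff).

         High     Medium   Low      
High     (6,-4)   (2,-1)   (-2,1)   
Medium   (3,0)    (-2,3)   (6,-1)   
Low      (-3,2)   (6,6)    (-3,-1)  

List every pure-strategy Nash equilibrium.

Check mutual best responses: a cell is a NE iff neither player can gain by unilaterally deviating.
The row player's best responses — vs High: High (payoff 6); vs Medium: Low (payoff 6); vs Low: Medium (payoff 6).
The column player's best responses — vs High: Low (payoff 1); vs Medium: Medium (payoff 3); vs Low: Medium (payoff 6).
The only mutual best response is (Low, Medium); neither player gains by switching there.

(Low, Medium)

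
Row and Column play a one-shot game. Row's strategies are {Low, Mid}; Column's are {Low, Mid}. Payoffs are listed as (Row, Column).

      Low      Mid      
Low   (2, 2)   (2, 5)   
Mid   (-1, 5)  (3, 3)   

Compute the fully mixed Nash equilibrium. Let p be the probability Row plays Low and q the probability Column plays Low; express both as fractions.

p = 2/5, q = 1/4

Each player's mixing probability is pinned down by making the *other* player indifferent.
Column indifferent between Low and Mid: p·2 + (1−p)·5 = p·5 + (1−p)·3 ⟹ 5 + (-3)p = 3 + 2p ⟹ p = 2/5.
Row indifferent between Low and Mid: q·2 + (1−q)·2 = q·(-1) + (1−q)·3 ⟹ 2 + 0q = 3 + (-4)q ⟹ q = 1/4.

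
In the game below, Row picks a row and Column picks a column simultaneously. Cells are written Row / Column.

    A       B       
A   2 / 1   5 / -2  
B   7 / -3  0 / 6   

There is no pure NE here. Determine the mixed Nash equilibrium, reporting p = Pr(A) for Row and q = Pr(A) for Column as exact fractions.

In a mixed NE each player is indifferent between their pure strategies, so the opponent's mix sets the indifference.
Column indifferent between A and B: p·1 + (1−p)·(-3) = p·(-2) + (1−p)·6 ⟹ (-3) + 4p = 6 + (-8)p ⟹ p = 3/4.
Row indifferent between A and B: q·2 + (1−q)·5 = q·7 + (1−q)·0 ⟹ 5 + (-3)q = 0 + 7q ⟹ q = 1/2.

p = 3/4, q = 1/2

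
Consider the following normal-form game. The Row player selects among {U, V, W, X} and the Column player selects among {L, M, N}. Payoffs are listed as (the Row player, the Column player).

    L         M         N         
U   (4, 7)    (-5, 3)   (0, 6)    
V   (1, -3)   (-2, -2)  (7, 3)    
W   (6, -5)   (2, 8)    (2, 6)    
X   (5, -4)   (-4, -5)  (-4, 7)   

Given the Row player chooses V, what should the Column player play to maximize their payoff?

With the Row player fixed at V, the Column player's payoffs are: L → -3, M → -2, N → 3.
The maximum is 3, achieved by N.

N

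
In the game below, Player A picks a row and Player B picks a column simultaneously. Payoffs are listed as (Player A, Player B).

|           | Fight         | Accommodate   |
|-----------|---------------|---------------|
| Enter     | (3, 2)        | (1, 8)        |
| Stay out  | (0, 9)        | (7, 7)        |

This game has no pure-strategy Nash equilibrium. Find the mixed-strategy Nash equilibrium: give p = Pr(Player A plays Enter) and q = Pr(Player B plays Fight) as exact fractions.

p = 1/4, q = 2/3

Each player's mixing probability is pinned down by making the *other* player indifferent.
Player B indifferent between Fight and Accommodate: p·2 + (1−p)·9 = p·8 + (1−p)·7 ⟹ 9 + (-7)p = 7 + 1p ⟹ p = 1/4.
Player A indifferent between Enter and Stay out: q·3 + (1−q)·1 = q·0 + (1−q)·7 ⟹ 1 + 2q = 7 + (-7)q ⟹ q = 2/3.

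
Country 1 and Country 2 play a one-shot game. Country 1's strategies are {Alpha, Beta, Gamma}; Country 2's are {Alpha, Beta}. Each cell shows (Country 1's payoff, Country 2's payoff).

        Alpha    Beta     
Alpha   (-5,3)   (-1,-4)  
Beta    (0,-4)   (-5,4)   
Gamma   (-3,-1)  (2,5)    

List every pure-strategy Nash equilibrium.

(Gamma, Beta)

A profile is a Nash equilibrium when each player is best-responding to the other.
Country 1's best responses — vs Alpha: Beta (payoff 0); vs Beta: Gamma (payoff 2).
Country 2's best responses — vs Alpha: Alpha (payoff 3); vs Beta: Beta (payoff 4); vs Gamma: Beta (payoff 5).
The only mutual best response is (Gamma, Beta); neither player gains by switching there.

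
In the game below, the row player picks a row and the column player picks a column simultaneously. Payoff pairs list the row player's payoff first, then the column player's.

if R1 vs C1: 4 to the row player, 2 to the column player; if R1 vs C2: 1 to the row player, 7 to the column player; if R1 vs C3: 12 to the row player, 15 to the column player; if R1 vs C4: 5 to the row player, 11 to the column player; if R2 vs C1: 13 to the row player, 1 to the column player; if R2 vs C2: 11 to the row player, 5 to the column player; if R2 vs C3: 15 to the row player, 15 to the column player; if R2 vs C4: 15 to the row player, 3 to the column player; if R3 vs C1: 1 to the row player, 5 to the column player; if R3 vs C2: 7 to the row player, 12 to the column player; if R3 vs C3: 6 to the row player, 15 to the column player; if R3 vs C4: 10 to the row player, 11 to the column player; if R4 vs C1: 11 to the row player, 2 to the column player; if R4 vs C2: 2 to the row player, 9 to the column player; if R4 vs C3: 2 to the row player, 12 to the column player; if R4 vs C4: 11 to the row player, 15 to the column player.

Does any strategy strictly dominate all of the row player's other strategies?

R2

A strategy is strictly dominant if it gives the row player a strictly higher payoff than every other strategy, against every choice by the opponent.
R2 strictly dominates: vs C1: 13 > each of {4, 1, 11}; vs C2: 11 > each of {1, 7, 2}; vs C3: 15 > each of {12, 6, 2}; vs C4: 15 > each of {5, 10, 11}.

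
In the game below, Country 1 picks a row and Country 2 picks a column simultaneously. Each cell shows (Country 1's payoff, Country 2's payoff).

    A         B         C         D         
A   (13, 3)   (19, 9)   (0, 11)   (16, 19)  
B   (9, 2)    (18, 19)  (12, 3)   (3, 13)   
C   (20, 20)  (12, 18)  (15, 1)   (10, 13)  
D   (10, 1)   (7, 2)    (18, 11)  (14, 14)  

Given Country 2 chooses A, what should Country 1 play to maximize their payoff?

With Country 2 fixed at A, Country 1's payoffs are: A → 13, B → 9, C → 20, D → 10.
The maximum is 20, achieved by C.

C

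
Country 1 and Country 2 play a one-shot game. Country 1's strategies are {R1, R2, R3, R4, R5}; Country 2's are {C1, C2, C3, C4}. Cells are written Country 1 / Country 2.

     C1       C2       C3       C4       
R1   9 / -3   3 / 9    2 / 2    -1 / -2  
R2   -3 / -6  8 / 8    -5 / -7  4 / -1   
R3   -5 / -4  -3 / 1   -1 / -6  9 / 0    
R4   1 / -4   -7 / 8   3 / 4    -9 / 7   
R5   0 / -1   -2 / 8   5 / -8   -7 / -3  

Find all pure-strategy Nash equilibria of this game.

A profile is a Nash equilibrium when each player is best-responding to the other.
Country 1's best responses — vs C1: R1 (payoff 9); vs C2: R2 (payoff 8); vs C3: R5 (payoff 5); vs C4: R3 (payoff 9).
Country 2's best responses — vs R1: C2 (payoff 9); vs R2: C2 (payoff 8); vs R3: C2 (payoff 1); vs R4: C2 (payoff 8); vs R5: C2 (payoff 8).
The only mutual best response is (R2, C2); neither player gains by switching there.

(R2, C2)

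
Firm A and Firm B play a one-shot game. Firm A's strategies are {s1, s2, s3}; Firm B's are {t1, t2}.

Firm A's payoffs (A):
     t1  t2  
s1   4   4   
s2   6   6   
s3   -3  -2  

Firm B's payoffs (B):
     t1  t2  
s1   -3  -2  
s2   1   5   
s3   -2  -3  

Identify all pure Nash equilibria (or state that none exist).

(s2, t2)

A profile is a Nash equilibrium when each player is best-responding to the other.
Firm A's best responses — vs t1: s2 (payoff 6); vs t2: s2 (payoff 6).
Firm B's best responses — vs s1: t2 (payoff -2); vs s2: t2 (payoff 5); vs s3: t1 (payoff -2).
The only mutual best response is (s2, t2); neither player gains by switching there.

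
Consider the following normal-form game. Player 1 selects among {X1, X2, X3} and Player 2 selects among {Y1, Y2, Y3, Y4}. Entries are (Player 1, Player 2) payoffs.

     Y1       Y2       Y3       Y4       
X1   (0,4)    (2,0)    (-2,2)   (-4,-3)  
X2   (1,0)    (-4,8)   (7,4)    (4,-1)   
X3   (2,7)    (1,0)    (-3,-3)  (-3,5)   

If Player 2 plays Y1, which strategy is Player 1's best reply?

With Player 2 fixed at Y1, Player 1's payoffs are: X1 → 0, X2 → 1, X3 → 2.
The maximum is 2, achieved by X3.

X3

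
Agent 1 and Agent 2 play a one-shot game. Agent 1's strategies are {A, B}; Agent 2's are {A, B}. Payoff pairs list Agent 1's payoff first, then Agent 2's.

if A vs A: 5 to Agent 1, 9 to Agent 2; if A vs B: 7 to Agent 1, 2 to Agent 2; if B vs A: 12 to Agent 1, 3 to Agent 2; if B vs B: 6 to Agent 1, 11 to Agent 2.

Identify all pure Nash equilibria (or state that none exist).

Find each player's best response to every opponent strategy; NE are the intersections.
Agent 1's best responses — vs A: B (payoff 12); vs B: A (payoff 7).
Agent 2's best responses — vs A: A (payoff 9); vs B: B (payoff 11).
No cell has both players best-responding. For instance, Agent 1's best reply to B is A, but against A Agent 2 prefers A over B.

None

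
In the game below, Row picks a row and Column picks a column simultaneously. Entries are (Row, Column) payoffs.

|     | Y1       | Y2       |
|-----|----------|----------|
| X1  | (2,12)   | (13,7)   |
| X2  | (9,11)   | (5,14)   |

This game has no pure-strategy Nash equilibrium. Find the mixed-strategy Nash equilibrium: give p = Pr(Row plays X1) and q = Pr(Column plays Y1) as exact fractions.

Each player's mixing probability is pinned down by making the *other* player indifferent.
Column indifferent between Y1 and Y2: p·12 + (1−p)·11 = p·7 + (1−p)·14 ⟹ 11 + 1p = 14 + (-7)p ⟹ p = 3/8.
Row indifferent between X1 and X2: q·2 + (1−q)·13 = q·9 + (1−q)·5 ⟹ 13 + (-11)q = 5 + 4q ⟹ q = 8/15.

p = 3/8, q = 8/15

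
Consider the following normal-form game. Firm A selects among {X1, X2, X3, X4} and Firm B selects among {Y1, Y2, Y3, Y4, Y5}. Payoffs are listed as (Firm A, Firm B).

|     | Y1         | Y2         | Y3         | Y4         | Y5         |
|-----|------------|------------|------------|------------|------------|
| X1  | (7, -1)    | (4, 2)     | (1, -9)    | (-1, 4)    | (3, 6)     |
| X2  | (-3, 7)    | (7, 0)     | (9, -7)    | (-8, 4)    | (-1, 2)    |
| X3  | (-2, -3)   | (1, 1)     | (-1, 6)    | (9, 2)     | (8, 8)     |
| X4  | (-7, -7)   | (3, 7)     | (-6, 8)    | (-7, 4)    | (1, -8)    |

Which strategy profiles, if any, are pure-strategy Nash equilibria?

A profile is a Nash equilibrium when each player is best-responding to the other.
Firm A's best responses — vs Y1: X1 (payoff 7); vs Y2: X2 (payoff 7); vs Y3: X2 (payoff 9); vs Y4: X3 (payoff 9); vs Y5: X3 (payoff 8).
Firm B's best responses — vs X1: Y5 (payoff 6); vs X2: Y1 (payoff 7); vs X3: Y5 (payoff 8); vs X4: Y3 (payoff 8).
The only mutual best response is (X3, Y5); neither player gains by switching there.

(X3, Y5)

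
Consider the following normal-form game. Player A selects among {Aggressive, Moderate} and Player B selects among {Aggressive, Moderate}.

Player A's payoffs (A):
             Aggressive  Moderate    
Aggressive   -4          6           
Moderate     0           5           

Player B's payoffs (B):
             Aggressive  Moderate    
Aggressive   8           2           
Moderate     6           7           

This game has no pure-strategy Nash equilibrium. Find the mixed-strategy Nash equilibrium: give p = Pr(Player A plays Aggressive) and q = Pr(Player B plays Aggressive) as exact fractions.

Each player's mixing probability is pinned down by making the *other* player indifferent.
Player B indifferent between Aggressive and Moderate: p·8 + (1−p)·6 = p·2 + (1−p)·7 ⟹ 6 + 2p = 7 + (-5)p ⟹ p = 1/7.
Player A indifferent between Aggressive and Moderate: q·(-4) + (1−q)·6 = q·0 + (1−q)·5 ⟹ 6 + (-10)q = 5 + (-5)q ⟹ q = 1/5.

p = 1/7, q = 1/5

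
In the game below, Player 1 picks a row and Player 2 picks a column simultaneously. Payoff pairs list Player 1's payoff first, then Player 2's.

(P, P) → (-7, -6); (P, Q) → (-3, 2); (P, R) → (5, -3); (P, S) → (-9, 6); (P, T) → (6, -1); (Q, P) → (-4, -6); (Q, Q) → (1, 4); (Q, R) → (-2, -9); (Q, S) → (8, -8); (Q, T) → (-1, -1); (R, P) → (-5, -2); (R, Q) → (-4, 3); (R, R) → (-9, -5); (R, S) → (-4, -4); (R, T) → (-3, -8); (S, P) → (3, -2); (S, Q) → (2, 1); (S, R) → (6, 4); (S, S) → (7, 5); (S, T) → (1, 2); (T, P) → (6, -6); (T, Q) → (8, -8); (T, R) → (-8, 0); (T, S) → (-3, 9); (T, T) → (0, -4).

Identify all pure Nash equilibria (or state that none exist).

No pure-strategy Nash equilibrium

A profile is a Nash equilibrium when each player is best-responding to the other.
Player 1's best responses — vs P: T (payoff 6); vs Q: T (payoff 8); vs R: S (payoff 6); vs S: Q (payoff 8); vs T: P (payoff 6).
Player 2's best responses — vs P: S (payoff 6); vs Q: Q (payoff 4); vs R: Q (payoff 3); vs S: S (payoff 5); vs T: S (payoff 9).
No cell has both players best-responding. For instance, Player 1's best reply to Q is T, but against T Player 2 prefers S over Q.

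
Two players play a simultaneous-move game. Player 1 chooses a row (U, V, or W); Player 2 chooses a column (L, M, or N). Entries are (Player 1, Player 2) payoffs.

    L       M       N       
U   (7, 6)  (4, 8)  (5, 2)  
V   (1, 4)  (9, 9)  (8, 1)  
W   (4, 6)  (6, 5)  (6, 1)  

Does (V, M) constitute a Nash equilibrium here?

Holding Player 2 at M: Player 1 gets 9 from V, versus 4 from U, 6 from W. No profitable deviation for Player 1.
Holding Player 1 at V: Player 2 gets 9 from M, versus 4 from L, 1 from N. No profitable deviation for Player 2 either.

Yes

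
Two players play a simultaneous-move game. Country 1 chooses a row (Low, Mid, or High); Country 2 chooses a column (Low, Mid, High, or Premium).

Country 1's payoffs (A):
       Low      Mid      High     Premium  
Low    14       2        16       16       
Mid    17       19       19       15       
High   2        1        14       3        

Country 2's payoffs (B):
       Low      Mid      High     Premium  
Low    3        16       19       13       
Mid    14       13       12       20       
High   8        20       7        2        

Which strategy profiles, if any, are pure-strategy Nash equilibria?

A profile is a Nash equilibrium when each player is best-responding to the other.
Country 1's best responses — vs Low: Mid (payoff 17); vs Mid: Mid (payoff 19); vs High: Mid (payoff 19); vs Premium: Low (payoff 16).
Country 2's best responses — vs Low: High (payoff 19); vs Mid: Premium (payoff 20); vs High: Mid (payoff 20).
No cell has both players best-responding. For instance, Country 1's best reply to Mid is Mid, but against Mid Country 2 prefers Premium over Mid.

No pure-strategy Nash equilibrium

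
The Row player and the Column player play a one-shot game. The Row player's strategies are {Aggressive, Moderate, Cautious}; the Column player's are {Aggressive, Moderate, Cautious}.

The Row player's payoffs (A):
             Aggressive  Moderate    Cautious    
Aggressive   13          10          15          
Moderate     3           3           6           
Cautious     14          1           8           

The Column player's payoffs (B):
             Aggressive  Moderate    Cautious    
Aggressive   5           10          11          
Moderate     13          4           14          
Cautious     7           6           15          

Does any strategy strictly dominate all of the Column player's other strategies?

Check whether one of the Column player's strategies beats all alternatives regardless of what the opponent does.
Cautious strictly dominates: vs Aggressive: 11 > each of {5, 10}; vs Moderate: 14 > each of {13, 4}; vs Cautious: 15 > each of {7, 6}.

Cautious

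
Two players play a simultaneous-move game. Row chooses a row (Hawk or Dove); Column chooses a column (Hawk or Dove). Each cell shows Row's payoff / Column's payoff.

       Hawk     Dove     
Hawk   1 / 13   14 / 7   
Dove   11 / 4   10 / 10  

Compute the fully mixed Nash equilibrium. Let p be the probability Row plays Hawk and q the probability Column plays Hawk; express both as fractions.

p = 1/2, q = 2/7

Each player's mixing probability is pinned down by making the *other* player indifferent.
Column indifferent between Hawk and Dove: p·13 + (1−p)·4 = p·7 + (1−p)·10 ⟹ 4 + 9p = 10 + (-3)p ⟹ p = 1/2.
Row indifferent between Hawk and Dove: q·1 + (1−q)·14 = q·11 + (1−q)·10 ⟹ 14 + (-13)q = 10 + 1q ⟹ q = 2/7.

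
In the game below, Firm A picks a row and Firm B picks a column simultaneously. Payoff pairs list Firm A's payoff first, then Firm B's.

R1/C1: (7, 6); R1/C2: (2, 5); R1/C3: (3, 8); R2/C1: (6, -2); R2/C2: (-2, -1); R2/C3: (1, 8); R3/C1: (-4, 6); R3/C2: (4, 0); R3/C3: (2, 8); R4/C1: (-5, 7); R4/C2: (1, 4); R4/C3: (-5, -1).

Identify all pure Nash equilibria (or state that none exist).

(R1, C3)

Find each player's best response to every opponent strategy; NE are the intersections.
Firm A's best responses — vs C1: R1 (payoff 7); vs C2: R3 (payoff 4); vs C3: R1 (payoff 3).
Firm B's best responses — vs R1: C3 (payoff 8); vs R2: C3 (payoff 8); vs R3: C3 (payoff 8); vs R4: C1 (payoff 7).
The only mutual best response is (R1, C3); neither player gains by switching there.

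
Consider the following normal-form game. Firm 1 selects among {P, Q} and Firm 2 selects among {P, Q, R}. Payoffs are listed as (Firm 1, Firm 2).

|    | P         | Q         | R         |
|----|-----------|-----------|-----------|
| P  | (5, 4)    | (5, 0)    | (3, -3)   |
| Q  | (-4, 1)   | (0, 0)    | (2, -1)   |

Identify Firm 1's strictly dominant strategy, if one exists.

A strategy is strictly dominant if it gives Firm 1 a strictly higher payoff than every other strategy, against every choice by the opponent.
P strictly dominates: vs P: 5 > -4; vs Q: 5 > 0; vs R: 3 > 2.

P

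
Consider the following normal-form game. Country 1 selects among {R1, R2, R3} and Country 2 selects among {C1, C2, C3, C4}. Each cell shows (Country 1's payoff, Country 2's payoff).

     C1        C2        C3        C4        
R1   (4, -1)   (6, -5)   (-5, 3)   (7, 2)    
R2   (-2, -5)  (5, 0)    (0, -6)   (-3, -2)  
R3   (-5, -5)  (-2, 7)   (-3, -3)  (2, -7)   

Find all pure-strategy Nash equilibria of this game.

A profile is a Nash equilibrium when each player is best-responding to the other.
Country 1's best responses — vs C1: R1 (payoff 4); vs C2: R1 (payoff 6); vs C3: R2 (payoff 0); vs C4: R1 (payoff 7).
Country 2's best responses — vs R1: C3 (payoff 3); vs R2: C2 (payoff 0); vs R3: C2 (payoff 7).
No cell has both players best-responding. For instance, Country 1's best reply to C3 is R2, but against R2 Country 2 prefers C2 over C3.

There is no pure-strategy Nash equilibrium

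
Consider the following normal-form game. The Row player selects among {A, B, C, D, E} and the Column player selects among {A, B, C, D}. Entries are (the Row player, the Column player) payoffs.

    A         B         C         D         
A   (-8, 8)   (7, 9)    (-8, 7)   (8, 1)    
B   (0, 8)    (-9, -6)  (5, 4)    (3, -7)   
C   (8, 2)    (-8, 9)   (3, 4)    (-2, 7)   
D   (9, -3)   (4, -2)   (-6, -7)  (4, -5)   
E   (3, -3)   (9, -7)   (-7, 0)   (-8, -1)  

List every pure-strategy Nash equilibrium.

There is no pure-strategy Nash equilibrium

A profile is a Nash equilibrium when each player is best-responding to the other.
The Row player's best responses — vs A: D (payoff 9); vs B: E (payoff 9); vs C: B (payoff 5); vs D: A (payoff 8).
The Column player's best responses — vs A: B (payoff 9); vs B: A (payoff 8); vs C: B (payoff 9); vs D: B (payoff -2); vs E: C (payoff 0).
No cell has both players best-responding. For instance, the Row player's best reply to D is A, but against A the Column player prefers B over D.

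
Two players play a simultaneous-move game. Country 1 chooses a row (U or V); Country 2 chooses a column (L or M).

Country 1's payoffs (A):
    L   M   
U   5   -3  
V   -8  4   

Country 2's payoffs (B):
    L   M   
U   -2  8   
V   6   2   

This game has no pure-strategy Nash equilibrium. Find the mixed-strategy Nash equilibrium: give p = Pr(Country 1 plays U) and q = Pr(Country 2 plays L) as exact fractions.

p = 2/7, q = 7/20

Each player's mixing probability is pinned down by making the *other* player indifferent.
Country 2 indifferent between L and M: p·(-2) + (1−p)·6 = p·8 + (1−p)·2 ⟹ 6 + (-8)p = 2 + 6p ⟹ p = 2/7.
Country 1 indifferent between U and V: q·5 + (1−q)·(-3) = q·(-8) + (1−q)·4 ⟹ (-3) + 8q = 4 + (-12)q ⟹ q = 7/20.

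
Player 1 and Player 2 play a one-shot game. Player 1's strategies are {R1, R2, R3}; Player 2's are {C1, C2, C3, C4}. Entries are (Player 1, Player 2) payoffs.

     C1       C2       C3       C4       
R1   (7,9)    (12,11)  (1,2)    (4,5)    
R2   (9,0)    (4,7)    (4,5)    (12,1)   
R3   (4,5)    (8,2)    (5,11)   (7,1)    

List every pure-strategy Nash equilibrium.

(R1, C2) and (R3, C3)

A profile is a Nash equilibrium when each player is best-responding to the other.
Player 1's best responses — vs C1: R2 (payoff 9); vs C2: R1 (payoff 12); vs C3: R3 (payoff 5); vs C4: R2 (payoff 12).
Player 2's best responses — vs R1: C2 (payoff 11); vs R2: C2 (payoff 7); vs R3: C3 (payoff 11).
Mutual best responses occur at (R1, C2) and (R3, C3); at each, neither player gains by switching.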